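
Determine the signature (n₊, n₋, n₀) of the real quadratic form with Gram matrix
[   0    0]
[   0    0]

step 0: row/col 0 already zero → sign 0
step 1: row/col 1 already zero → sign 0
signature = (0, 0, 2)

Answer: (0, 0, 2)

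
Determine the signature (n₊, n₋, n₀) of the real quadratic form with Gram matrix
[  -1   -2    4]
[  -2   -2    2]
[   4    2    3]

step 0: pivot -1 → sign −
step 1: pivot 2 → sign +
step 2: pivot 1 → sign +
signature = (2, 1, 0)

Answer: (2, 1, 0)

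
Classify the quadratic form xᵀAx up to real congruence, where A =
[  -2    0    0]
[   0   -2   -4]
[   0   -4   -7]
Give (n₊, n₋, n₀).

Answer: (1, 2, 0)

Derivation:
step 0: pivot -2 → sign −
step 1: pivot -2 → sign −
step 2: pivot 1 → sign +
signature = (1, 2, 0)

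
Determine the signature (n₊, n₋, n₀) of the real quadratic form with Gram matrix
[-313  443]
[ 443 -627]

Answer: (0, 2, 0)

Derivation:
step 0: pivot -313 → sign −
step 1: pivot -2/313 → sign −
signature = (0, 2, 0)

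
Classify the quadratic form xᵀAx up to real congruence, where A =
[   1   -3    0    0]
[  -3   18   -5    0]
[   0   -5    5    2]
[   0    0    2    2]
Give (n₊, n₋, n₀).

step 0: pivot 1 → sign +
step 1: pivot 9 → sign +
step 2: pivot 20/9 → sign +
step 3: pivot 1/5 → sign +
signature = (4, 0, 0)

Answer: (4, 0, 0)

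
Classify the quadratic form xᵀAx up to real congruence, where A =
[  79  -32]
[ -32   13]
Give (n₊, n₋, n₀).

step 0: pivot 79 → sign +
step 1: pivot 3/79 → sign +
signature = (2, 0, 0)

Answer: (2, 0, 0)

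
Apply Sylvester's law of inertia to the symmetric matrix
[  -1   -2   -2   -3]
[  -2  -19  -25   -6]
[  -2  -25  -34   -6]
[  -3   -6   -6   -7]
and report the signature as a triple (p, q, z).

Answer: (1, 3, 0)

Derivation:
step 0: pivot -1 → sign −
step 1: pivot -15 → sign −
step 2: pivot -3/5 → sign −
step 3: pivot 2 → sign +
signature = (1, 3, 0)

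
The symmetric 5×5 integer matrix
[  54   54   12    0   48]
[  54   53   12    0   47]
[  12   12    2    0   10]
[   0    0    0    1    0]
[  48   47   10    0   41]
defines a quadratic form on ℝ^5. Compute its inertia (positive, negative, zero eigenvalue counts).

Answer: (2, 2, 1)

Derivation:
step 0: pivot 54 → sign +
step 1: pivot -1 → sign −
step 2: pivot -2/3 → sign −
step 3: pivot 1 → sign +
step 4: row/col 4 already zero → sign 0
signature = (2, 2, 1)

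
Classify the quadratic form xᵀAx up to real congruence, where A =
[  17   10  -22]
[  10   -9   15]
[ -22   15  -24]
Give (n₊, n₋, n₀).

step 0: pivot 17 → sign +
step 1: pivot -253/17 → sign −
step 2: pivot -3/253 → sign −
signature = (1, 2, 0)

Answer: (1, 2, 0)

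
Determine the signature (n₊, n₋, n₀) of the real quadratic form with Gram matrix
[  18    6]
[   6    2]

Answer: (1, 0, 1)

Derivation:
step 0: pivot 18 → sign +
step 1: row/col 1 already zero → sign 0
signature = (1, 0, 1)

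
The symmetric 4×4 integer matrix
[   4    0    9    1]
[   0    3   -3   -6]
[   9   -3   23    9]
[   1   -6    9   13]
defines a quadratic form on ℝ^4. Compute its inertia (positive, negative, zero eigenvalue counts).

step 0: pivot 4 → sign +
step 1: pivot 3 → sign +
step 2: pivot -1/4 → sign −
step 3: pivot 3 → sign +
signature = (3, 1, 0)

Answer: (3, 1, 0)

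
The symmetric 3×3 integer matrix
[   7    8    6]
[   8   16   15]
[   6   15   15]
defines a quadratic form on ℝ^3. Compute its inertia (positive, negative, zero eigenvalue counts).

step 0: pivot 7 → sign +
step 1: pivot 48/7 → sign +
step 2: pivot 3/16 → sign +
signature = (3, 0, 0)

Answer: (3, 0, 0)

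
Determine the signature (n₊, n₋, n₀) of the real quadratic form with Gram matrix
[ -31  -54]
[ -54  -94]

step 0: pivot -31 → sign −
step 1: pivot 2/31 → sign +
signature = (1, 1, 0)

Answer: (1, 1, 0)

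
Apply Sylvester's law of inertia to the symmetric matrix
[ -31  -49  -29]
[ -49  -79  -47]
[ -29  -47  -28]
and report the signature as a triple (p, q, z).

Answer: (0, 2, 1)

Derivation:
step 0: pivot -31 → sign −
step 1: pivot -48/31 → sign −
step 2: row/col 2 already zero → sign 0
signature = (0, 2, 1)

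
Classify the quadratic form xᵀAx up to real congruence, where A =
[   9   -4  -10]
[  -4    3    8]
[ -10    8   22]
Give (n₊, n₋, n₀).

step 0: pivot 9 → sign +
step 1: pivot 11/9 → sign +
step 2: pivot 6/11 → sign +
signature = (3, 0, 0)

Answer: (3, 0, 0)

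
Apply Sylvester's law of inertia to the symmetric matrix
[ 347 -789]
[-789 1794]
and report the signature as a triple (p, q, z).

step 0: pivot 347 → sign +
step 1: pivot -3/347 → sign −
signature = (1, 1, 0)

Answer: (1, 1, 0)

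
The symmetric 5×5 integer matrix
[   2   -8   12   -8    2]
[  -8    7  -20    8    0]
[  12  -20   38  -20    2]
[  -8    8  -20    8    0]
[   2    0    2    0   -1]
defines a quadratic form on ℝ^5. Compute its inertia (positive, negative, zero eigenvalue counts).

step 0: pivot 2 → sign +
step 1: pivot -25 → sign −
step 2: pivot -66/25 → sign −
step 3: pivot -16/33 → sign −
step 4: row/col 4 already zero → sign 0
signature = (1, 3, 1)

Answer: (1, 3, 1)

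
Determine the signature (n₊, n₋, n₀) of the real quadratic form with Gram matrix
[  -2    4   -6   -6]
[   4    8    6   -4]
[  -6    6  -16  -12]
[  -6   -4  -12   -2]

step 0: pivot -2 → sign −
step 1: pivot 16 → sign +
step 2: pivot -1/4 → sign −
step 3: row/col 3 already zero → sign 0
signature = (1, 2, 1)

Answer: (1, 2, 1)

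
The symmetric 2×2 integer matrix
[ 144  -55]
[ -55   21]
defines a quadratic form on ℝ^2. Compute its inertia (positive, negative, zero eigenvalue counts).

step 0: pivot 144 → sign +
step 1: pivot -1/144 → sign −
signature = (1, 1, 0)

Answer: (1, 1, 0)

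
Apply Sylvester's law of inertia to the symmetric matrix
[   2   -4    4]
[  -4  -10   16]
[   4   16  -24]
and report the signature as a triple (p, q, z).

Answer: (1, 1, 1)

Derivation:
step 0: pivot 2 → sign +
step 1: pivot -18 → sign −
step 2: row/col 2 already zero → sign 0
signature = (1, 1, 1)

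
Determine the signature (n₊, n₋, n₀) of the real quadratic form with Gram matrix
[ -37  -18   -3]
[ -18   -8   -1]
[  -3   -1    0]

step 0: pivot -37 → sign −
step 1: pivot 28/37 → sign +
step 2: pivot -1/28 → sign −
signature = (1, 2, 0)

Answer: (1, 2, 0)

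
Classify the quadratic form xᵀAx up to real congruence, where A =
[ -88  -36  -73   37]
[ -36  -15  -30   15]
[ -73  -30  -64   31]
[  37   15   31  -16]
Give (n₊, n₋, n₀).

Answer: (0, 4, 0)

Derivation:
step 0: pivot -88 → sign −
step 1: pivot -3/11 → sign −
step 2: pivot -27/8 → sign −
step 3: pivot -1/3 → sign −
signature = (0, 4, 0)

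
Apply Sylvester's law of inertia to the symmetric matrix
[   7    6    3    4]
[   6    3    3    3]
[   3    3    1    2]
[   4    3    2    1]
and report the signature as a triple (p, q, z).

Answer: (1, 3, 0)

Derivation:
step 0: pivot 7 → sign +
step 1: pivot -15/7 → sign −
step 2: pivot -1/5 → sign −
step 3: pivot -1 → sign −
signature = (1, 3, 0)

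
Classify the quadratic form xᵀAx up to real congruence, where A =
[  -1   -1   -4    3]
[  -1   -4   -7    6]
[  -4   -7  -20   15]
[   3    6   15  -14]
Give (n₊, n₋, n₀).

step 0: pivot -1 → sign −
step 1: pivot -3 → sign −
step 2: pivot -1 → sign −
step 3: pivot -2 → sign −
signature = (0, 4, 0)

Answer: (0, 4, 0)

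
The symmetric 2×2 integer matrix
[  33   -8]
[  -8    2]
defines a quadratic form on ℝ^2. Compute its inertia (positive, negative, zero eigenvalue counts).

Answer: (2, 0, 0)

Derivation:
step 0: pivot 33 → sign +
step 1: pivot 2/33 → sign +
signature = (2, 0, 0)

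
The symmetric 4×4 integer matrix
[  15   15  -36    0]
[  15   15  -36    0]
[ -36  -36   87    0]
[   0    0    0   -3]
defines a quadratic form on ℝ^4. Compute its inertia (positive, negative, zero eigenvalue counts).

Answer: (2, 1, 1)

Derivation:
step 0: pivot 15 → sign +
step 1: pivot 3/5 → sign +
step 2: pivot -3 → sign −
step 3: row/col 3 already zero → sign 0
signature = (2, 1, 1)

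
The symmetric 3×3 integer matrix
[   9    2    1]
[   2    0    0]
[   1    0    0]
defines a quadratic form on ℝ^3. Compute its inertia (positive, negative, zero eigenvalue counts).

step 0: pivot 9 → sign +
step 1: pivot -4/9 → sign −
step 2: row/col 2 already zero → sign 0
signature = (1, 1, 1)

Answer: (1, 1, 1)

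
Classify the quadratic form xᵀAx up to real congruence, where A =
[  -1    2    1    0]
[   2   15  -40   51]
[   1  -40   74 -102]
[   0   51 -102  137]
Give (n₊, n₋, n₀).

Answer: (2, 2, 0)

Derivation:
step 0: pivot -1 → sign −
step 1: pivot 19 → sign +
step 2: pivot -1 → sign −
step 3: pivot 2/19 → sign +
signature = (2, 2, 0)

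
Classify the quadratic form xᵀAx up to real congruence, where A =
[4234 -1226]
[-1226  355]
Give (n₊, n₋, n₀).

step 0: pivot 4234 → sign +
step 1: pivot -3/2117 → sign −
signature = (1, 1, 0)

Answer: (1, 1, 0)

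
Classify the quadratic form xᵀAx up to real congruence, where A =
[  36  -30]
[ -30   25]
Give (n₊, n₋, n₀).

Answer: (1, 0, 1)

Derivation:
step 0: pivot 36 → sign +
step 1: row/col 1 already zero → sign 0
signature = (1, 0, 1)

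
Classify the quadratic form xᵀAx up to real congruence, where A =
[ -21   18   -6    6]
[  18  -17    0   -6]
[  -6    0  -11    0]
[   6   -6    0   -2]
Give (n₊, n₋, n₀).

step 0: pivot -21 → sign −
step 1: pivot -11/7 → sign −
step 2: pivot 83/11 → sign +
step 3: pivot 2/83 → sign +
signature = (2, 2, 0)

Answer: (2, 2, 0)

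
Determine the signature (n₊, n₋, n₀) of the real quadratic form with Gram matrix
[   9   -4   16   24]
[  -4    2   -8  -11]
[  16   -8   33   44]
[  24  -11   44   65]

Answer: (4, 0, 0)

Derivation:
step 0: pivot 9 → sign +
step 1: pivot 2/9 → sign +
step 2: pivot 1 → sign +
step 3: pivot 1/2 → sign +
signature = (4, 0, 0)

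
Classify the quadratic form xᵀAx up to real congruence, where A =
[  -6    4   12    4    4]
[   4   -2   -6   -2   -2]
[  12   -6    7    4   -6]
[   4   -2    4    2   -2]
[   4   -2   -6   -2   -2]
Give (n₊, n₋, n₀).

step 0: pivot -6 → sign −
step 1: pivot 2/3 → sign +
step 2: pivot 25 → sign +
step 3: row/col 3 already zero → sign 0
step 4: row/col 4 already zero → sign 0
signature = (2, 1, 2)

Answer: (2, 1, 2)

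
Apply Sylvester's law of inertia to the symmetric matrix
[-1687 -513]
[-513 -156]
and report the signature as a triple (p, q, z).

Answer: (0, 2, 0)

Derivation:
step 0: pivot -1687 → sign −
step 1: pivot -3/1687 → sign −
signature = (0, 2, 0)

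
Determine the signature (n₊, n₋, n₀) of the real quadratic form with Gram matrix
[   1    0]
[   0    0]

step 0: pivot 1 → sign +
step 1: row/col 1 already zero → sign 0
signature = (1, 0, 1)

Answer: (1, 0, 1)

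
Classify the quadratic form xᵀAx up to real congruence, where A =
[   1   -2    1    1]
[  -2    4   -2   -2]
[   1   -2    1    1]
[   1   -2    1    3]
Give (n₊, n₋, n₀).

Answer: (2, 0, 2)

Derivation:
step 0: pivot 1 → sign +
step 1: pivot 2 → sign +
step 2: row/col 2 already zero → sign 0
step 3: row/col 3 already zero → sign 0
signature = (2, 0, 2)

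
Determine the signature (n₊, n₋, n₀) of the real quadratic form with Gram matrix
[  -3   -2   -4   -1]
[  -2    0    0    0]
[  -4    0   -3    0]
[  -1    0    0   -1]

Answer: (1, 3, 0)

Derivation:
step 0: pivot -3 → sign −
step 1: pivot 4/3 → sign +
step 2: pivot -3 → sign −
step 3: pivot -1 → sign −
signature = (1, 3, 0)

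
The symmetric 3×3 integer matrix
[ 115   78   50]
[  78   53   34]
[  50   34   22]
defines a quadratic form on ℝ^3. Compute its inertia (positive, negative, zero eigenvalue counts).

Answer: (3, 0, 0)

Derivation:
step 0: pivot 115 → sign +
step 1: pivot 11/115 → sign +
step 2: pivot 2/11 → sign +
signature = (3, 0, 0)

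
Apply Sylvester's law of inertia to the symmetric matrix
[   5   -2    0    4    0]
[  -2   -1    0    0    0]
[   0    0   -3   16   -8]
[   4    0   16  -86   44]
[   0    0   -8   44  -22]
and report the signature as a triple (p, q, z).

step 0: pivot 5 → sign +
step 1: pivot -9/5 → sign −
step 2: pivot -3 → sign −
step 3: pivot -22/9 → sign −
step 4: pivot 2/33 → sign +
signature = (2, 3, 0)

Answer: (2, 3, 0)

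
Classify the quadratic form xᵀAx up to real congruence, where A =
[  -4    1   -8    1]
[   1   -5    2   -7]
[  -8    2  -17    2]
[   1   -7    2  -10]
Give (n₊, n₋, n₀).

step 0: pivot -4 → sign −
step 1: pivot -19/4 → sign −
step 2: pivot -1 → sign −
step 3: pivot -3/19 → sign −
signature = (0, 4, 0)

Answer: (0, 4, 0)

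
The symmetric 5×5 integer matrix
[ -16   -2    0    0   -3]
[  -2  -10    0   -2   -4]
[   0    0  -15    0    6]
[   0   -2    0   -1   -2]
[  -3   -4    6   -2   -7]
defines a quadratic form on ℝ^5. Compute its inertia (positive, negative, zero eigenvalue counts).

step 0: pivot -16 → sign −
step 1: pivot -39/4 → sign −
step 2: pivot -15 → sign −
step 3: pivot -23/39 → sign −
step 4: pivot -3/230 → sign −
signature = (0, 5, 0)

Answer: (0, 5, 0)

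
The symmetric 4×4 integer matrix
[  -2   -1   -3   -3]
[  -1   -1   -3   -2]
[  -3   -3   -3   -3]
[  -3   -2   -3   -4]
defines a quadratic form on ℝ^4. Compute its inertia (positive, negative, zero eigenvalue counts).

Answer: (1, 3, 0)

Derivation:
step 0: pivot -2 → sign −
step 1: pivot -1/2 → sign −
step 2: pivot 6 → sign +
step 3: pivot -1/2 → sign −
signature = (1, 3, 0)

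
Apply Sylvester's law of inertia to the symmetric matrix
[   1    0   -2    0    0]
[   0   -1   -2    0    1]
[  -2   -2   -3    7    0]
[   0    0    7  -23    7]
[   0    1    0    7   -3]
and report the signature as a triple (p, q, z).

step 0: pivot 1 → sign +
step 1: pivot -1 → sign −
step 2: pivot -3 → sign −
step 3: pivot -20/3 → sign −
step 4: pivot 3/20 → sign +
signature = (2, 3, 0)

Answer: (2, 3, 0)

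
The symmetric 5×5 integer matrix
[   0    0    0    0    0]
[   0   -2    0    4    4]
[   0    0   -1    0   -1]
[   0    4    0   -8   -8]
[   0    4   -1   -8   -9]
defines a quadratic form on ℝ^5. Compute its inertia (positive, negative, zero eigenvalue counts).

Answer: (0, 2, 3)

Derivation:
step 0: pivot -2 → sign −
step 1: pivot -1 → sign −
step 2: row/col 2 already zero → sign 0
step 3: row/col 3 already zero → sign 0
step 4: row/col 4 already zero → sign 0
signature = (0, 2, 3)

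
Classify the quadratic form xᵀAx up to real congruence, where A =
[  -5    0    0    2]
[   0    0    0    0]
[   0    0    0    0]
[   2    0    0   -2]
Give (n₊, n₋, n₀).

step 0: pivot -5 → sign −
step 1: pivot -6/5 → sign −
step 2: row/col 2 already zero → sign 0
step 3: row/col 3 already zero → sign 0
signature = (0, 2, 2)

Answer: (0, 2, 2)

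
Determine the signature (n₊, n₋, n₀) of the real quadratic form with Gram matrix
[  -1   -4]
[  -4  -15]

Answer: (1, 1, 0)

Derivation:
step 0: pivot -1 → sign −
step 1: pivot 1 → sign +
signature = (1, 1, 0)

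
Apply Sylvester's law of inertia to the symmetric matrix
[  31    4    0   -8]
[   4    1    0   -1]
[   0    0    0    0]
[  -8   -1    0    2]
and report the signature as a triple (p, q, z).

Answer: (2, 1, 1)

Derivation:
step 0: pivot 31 → sign +
step 1: pivot 15/31 → sign +
step 2: pivot -1/15 → sign −
step 3: row/col 3 already zero → sign 0
signature = (2, 1, 1)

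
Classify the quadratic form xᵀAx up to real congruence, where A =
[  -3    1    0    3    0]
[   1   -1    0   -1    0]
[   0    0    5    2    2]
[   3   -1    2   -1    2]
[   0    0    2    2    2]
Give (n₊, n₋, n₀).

step 0: pivot -3 → sign −
step 1: pivot -2/3 → sign −
step 2: pivot 5 → sign +
step 3: pivot 6/5 → sign +
step 4: row/col 4 already zero → sign 0
signature = (2, 2, 1)

Answer: (2, 2, 1)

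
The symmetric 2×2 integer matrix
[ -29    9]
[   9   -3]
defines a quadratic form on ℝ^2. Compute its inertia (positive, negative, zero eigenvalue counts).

Answer: (0, 2, 0)

Derivation:
step 0: pivot -29 → sign −
step 1: pivot -6/29 → sign −
signature = (0, 2, 0)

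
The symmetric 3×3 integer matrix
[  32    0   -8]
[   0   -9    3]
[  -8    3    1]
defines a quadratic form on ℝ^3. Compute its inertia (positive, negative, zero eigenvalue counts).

Answer: (1, 1, 1)

Derivation:
step 0: pivot 32 → sign +
step 1: pivot -9 → sign −
step 2: row/col 2 already zero → sign 0
signature = (1, 1, 1)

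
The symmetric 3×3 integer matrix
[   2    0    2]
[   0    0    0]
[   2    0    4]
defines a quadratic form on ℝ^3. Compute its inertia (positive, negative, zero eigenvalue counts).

Answer: (2, 0, 1)

Derivation:
step 0: pivot 2 → sign +
step 1: pivot 2 → sign +
step 2: row/col 2 already zero → sign 0
signature = (2, 0, 1)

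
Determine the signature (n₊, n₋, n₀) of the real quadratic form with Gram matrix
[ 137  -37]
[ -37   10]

Answer: (2, 0, 0)

Derivation:
step 0: pivot 137 → sign +
step 1: pivot 1/137 → sign +
signature = (2, 0, 0)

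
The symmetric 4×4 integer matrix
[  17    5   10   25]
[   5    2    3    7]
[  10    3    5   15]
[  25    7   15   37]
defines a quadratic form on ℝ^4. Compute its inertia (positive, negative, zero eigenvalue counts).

Answer: (3, 1, 0)

Derivation:
step 0: pivot 17 → sign +
step 1: pivot 9/17 → sign +
step 2: pivot -8/9 → sign −
step 3: pivot 1/8 → sign +
signature = (3, 1, 0)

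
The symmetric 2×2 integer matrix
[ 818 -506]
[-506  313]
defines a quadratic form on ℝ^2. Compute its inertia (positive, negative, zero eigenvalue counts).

Answer: (1, 1, 0)

Derivation:
step 0: pivot 818 → sign +
step 1: pivot -1/409 → sign −
signature = (1, 1, 0)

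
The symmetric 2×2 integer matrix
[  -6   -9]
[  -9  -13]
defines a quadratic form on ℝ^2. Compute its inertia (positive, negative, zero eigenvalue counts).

step 0: pivot -6 → sign −
step 1: pivot 1/2 → sign +
signature = (1, 1, 0)

Answer: (1, 1, 0)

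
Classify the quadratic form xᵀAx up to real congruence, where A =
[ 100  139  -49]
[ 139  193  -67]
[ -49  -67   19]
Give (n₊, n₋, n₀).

step 0: pivot 100 → sign +
step 1: pivot -21/100 → sign −
step 2: pivot 6/7 → sign +
signature = (2, 1, 0)

Answer: (2, 1, 0)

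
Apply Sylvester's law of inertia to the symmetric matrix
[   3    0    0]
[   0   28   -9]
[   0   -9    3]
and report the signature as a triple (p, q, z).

step 0: pivot 3 → sign +
step 1: pivot 28 → sign +
step 2: pivot 3/28 → sign +
signature = (3, 0, 0)

Answer: (3, 0, 0)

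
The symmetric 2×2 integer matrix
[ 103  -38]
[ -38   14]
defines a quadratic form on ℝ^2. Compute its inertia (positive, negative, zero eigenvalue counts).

step 0: pivot 103 → sign +
step 1: pivot -2/103 → sign −
signature = (1, 1, 0)

Answer: (1, 1, 0)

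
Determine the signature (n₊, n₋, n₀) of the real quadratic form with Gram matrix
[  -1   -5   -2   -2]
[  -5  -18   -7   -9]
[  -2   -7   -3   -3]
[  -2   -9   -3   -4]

Answer: (2, 2, 0)

Derivation:
step 0: pivot -1 → sign −
step 1: pivot 7 → sign +
step 2: pivot -2/7 → sign −
step 3: pivot 1 → sign +
signature = (2, 2, 0)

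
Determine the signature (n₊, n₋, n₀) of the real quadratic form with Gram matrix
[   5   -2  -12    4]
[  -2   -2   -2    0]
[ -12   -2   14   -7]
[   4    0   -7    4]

step 0: pivot 5 → sign +
step 1: pivot -14/5 → sign −
step 2: pivot 12/7 → sign +
step 3: pivot 3/4 → sign +
signature = (3, 1, 0)

Answer: (3, 1, 0)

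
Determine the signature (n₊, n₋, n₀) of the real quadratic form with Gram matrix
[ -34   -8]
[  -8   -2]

Answer: (0, 2, 0)

Derivation:
step 0: pivot -34 → sign −
step 1: pivot -2/17 → sign −
signature = (0, 2, 0)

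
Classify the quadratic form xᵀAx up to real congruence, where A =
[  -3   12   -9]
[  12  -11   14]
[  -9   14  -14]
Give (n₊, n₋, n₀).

Answer: (1, 2, 0)

Derivation:
step 0: pivot -3 → sign −
step 1: pivot 37 → sign +
step 2: pivot -3/37 → sign −
signature = (1, 2, 0)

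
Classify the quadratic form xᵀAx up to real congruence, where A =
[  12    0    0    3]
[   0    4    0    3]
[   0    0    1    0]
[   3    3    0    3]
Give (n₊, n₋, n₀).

Answer: (3, 0, 1)

Derivation:
step 0: pivot 12 → sign +
step 1: pivot 4 → sign +
step 2: pivot 1 → sign +
step 3: row/col 3 already zero → sign 0
signature = (3, 0, 1)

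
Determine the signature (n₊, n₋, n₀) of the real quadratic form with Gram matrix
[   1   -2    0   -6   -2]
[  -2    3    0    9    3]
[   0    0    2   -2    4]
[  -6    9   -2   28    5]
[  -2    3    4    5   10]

Answer: (2, 3, 0)

Derivation:
step 0: pivot 1 → sign +
step 1: pivot -1 → sign −
step 2: pivot 2 → sign +
step 3: pivot -1 → sign −
step 4: pivot -1 → sign −
signature = (2, 3, 0)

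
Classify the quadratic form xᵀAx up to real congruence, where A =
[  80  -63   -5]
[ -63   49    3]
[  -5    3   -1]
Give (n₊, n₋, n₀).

Answer: (2, 1, 0)

Derivation:
step 0: pivot 80 → sign +
step 1: pivot -49/80 → sign −
step 2: pivot 6/49 → sign +
signature = (2, 1, 0)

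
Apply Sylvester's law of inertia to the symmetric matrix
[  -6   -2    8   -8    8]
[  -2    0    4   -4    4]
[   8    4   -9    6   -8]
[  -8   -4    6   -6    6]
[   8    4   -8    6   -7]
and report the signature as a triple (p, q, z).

Answer: (3, 2, 0)

Derivation:
step 0: pivot -6 → sign −
step 1: pivot 2/3 → sign +
step 2: pivot -1 → sign −
step 3: pivot 6 → sign +
step 4: pivot 1/3 → sign +
signature = (3, 2, 0)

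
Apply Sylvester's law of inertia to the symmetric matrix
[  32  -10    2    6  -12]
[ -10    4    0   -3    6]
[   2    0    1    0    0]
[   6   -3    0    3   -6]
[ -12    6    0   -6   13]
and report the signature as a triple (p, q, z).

Answer: (4, 0, 1)

Derivation:
step 0: pivot 32 → sign +
step 1: pivot 7/8 → sign +
step 2: pivot 3/7 → sign +
step 3: pivot 1 → sign +
step 4: row/col 4 already zero → sign 0
signature = (4, 0, 1)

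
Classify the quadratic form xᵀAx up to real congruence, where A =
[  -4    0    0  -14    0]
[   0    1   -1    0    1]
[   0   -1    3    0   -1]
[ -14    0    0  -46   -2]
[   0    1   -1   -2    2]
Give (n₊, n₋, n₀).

Answer: (3, 2, 0)

Derivation:
step 0: pivot -4 → sign −
step 1: pivot 1 → sign +
step 2: pivot 2 → sign +
step 3: pivot 3 → sign +
step 4: pivot -1/3 → sign −
signature = (3, 2, 0)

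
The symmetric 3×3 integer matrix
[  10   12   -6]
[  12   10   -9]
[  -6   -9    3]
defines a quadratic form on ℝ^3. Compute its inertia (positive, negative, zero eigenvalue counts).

Answer: (2, 1, 0)

Derivation:
step 0: pivot 10 → sign +
step 1: pivot -22/5 → sign −
step 2: pivot 3/22 → sign +
signature = (2, 1, 0)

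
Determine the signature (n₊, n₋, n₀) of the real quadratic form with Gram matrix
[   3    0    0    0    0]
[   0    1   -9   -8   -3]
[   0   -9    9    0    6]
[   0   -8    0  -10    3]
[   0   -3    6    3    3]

step 0: pivot 3 → sign +
step 1: pivot 1 → sign +
step 2: pivot -72 → sign −
step 3: pivot -2 → sign −
step 4: pivot 1/8 → sign +
signature = (3, 2, 0)

Answer: (3, 2, 0)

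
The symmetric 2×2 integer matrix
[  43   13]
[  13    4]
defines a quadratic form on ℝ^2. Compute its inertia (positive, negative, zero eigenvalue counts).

Answer: (2, 0, 0)

Derivation:
step 0: pivot 43 → sign +
step 1: pivot 3/43 → sign +
signature = (2, 0, 0)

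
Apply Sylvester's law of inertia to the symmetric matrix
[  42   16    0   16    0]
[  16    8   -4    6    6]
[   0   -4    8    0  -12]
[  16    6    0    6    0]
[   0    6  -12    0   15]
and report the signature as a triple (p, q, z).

Answer: (2, 2, 1)

Derivation:
step 0: pivot 42 → sign +
step 1: pivot 40/21 → sign +
step 2: pivot -2/5 → sign −
step 3: pivot -3 → sign −
step 4: row/col 4 already zero → sign 0
signature = (2, 2, 1)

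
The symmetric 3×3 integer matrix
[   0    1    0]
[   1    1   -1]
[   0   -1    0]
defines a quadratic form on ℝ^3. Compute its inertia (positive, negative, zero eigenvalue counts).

step 0: pivot 1 → sign +
step 1: pivot -1 → sign −
step 2: row/col 2 already zero → sign 0
signature = (1, 1, 1)

Answer: (1, 1, 1)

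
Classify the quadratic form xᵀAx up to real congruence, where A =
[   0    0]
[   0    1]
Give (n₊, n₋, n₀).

step 0: pivot 1 → sign +
step 1: row/col 1 already zero → sign 0
signature = (1, 0, 1)

Answer: (1, 0, 1)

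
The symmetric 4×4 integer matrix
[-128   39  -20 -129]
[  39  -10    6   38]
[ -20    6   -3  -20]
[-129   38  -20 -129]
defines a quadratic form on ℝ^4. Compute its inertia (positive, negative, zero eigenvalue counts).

step 0: pivot -128 → sign −
step 1: pivot 241/128 → sign +
step 2: pivot 29/241 → sign +
step 3: pivot 1/29 → sign +
signature = (3, 1, 0)

Answer: (3, 1, 0)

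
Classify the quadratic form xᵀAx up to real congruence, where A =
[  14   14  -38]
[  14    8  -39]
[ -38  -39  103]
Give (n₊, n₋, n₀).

step 0: pivot 14 → sign +
step 1: pivot -6 → sign −
step 2: pivot 1/42 → sign +
signature = (2, 1, 0)

Answer: (2, 1, 0)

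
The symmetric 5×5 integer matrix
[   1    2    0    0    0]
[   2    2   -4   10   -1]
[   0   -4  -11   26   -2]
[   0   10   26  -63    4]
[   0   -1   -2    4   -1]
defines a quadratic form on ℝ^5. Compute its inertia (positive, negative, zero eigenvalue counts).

step 0: pivot 1 → sign +
step 1: pivot -2 → sign −
step 2: pivot -3 → sign −
step 3: pivot -1 → sign −
step 4: pivot 1/2 → sign +
signature = (2, 3, 0)

Answer: (2, 3, 0)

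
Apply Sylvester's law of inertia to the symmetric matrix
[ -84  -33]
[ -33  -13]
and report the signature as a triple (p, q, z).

Answer: (0, 2, 0)

Derivation:
step 0: pivot -84 → sign −
step 1: pivot -1/28 → sign −
signature = (0, 2, 0)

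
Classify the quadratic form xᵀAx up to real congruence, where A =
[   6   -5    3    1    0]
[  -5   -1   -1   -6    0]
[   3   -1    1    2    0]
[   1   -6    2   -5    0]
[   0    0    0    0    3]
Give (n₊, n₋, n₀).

step 0: pivot 6 → sign +
step 1: pivot -31/6 → sign −
step 2: pivot -2/31 → sign −
step 3: pivot 3 → sign +
step 4: row/col 4 already zero → sign 0
signature = (2, 2, 1)

Answer: (2, 2, 1)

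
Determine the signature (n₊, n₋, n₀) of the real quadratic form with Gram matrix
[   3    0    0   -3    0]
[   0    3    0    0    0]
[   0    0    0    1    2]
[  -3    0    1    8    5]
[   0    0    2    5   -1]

step 0: pivot 3 → sign +
step 1: pivot 3 → sign +
step 2: pivot 5 → sign +
step 3: pivot -1/5 → sign −
step 4: pivot -1 → sign −
signature = (3, 2, 0)

Answer: (3, 2, 0)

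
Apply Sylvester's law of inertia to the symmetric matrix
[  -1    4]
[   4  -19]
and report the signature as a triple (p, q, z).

Answer: (0, 2, 0)

Derivation:
step 0: pivot -1 → sign −
step 1: pivot -3 → sign −
signature = (0, 2, 0)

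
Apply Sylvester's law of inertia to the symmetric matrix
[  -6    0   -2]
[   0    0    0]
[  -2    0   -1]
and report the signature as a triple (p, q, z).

Answer: (0, 2, 1)

Derivation:
step 0: pivot -6 → sign −
step 1: pivot -1/3 → sign −
step 2: row/col 2 already zero → sign 0
signature = (0, 2, 1)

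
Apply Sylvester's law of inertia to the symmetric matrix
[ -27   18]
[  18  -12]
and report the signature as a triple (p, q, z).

step 0: pivot -27 → sign −
step 1: row/col 1 already zero → sign 0
signature = (0, 1, 1)

Answer: (0, 1, 1)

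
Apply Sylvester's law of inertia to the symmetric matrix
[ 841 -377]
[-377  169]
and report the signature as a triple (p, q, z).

step 0: pivot 841 → sign +
step 1: row/col 1 already zero → sign 0
signature = (1, 0, 1)

Answer: (1, 0, 1)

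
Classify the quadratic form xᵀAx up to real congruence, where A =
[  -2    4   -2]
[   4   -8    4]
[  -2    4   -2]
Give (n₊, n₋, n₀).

step 0: pivot -2 → sign −
step 1: row/col 1 already zero → sign 0
step 2: row/col 2 already zero → sign 0
signature = (0, 1, 2)

Answer: (0, 1, 2)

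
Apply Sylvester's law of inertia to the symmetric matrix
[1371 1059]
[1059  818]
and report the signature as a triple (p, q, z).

step 0: pivot 1371 → sign +
step 1: pivot -1/457 → sign −
signature = (1, 1, 0)

Answer: (1, 1, 0)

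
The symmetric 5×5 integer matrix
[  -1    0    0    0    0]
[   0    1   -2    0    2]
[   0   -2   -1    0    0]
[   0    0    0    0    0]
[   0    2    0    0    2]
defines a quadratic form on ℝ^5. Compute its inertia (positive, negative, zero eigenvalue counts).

step 0: pivot -1 → sign −
step 1: pivot 1 → sign +
step 2: pivot -5 → sign −
step 3: pivot 6/5 → sign +
step 4: row/col 4 already zero → sign 0
signature = (2, 2, 1)

Answer: (2, 2, 1)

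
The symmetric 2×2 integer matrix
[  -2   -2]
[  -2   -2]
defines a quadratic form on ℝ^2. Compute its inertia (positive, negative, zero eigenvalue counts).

Answer: (0, 1, 1)

Derivation:
step 0: pivot -2 → sign −
step 1: row/col 1 already zero → sign 0
signature = (0, 1, 1)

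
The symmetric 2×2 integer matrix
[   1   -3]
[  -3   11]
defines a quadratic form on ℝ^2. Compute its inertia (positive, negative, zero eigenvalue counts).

step 0: pivot 1 → sign +
step 1: pivot 2 → sign +
signature = (2, 0, 0)

Answer: (2, 0, 0)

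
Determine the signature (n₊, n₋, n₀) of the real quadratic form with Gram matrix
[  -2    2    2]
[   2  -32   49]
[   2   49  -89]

Answer: (0, 3, 0)

Derivation:
step 0: pivot -2 → sign −
step 1: pivot -30 → sign −
step 2: pivot -3/10 → sign −
signature = (0, 3, 0)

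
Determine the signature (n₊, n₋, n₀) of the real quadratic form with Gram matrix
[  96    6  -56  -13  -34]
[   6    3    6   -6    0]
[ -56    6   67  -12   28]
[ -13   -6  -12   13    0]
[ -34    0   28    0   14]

step 0: pivot 96 → sign +
step 1: pivot 21/8 → sign +
step 2: pivot -1/21 → sign −
step 3: pivot 59/4 → sign +
step 4: pivot 6/59 → sign +
signature = (4, 1, 0)

Answer: (4, 1, 0)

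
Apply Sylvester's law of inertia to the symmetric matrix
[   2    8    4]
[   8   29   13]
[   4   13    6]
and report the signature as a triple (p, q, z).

step 0: pivot 2 → sign +
step 1: pivot -3 → sign −
step 2: pivot 1 → sign +
signature = (2, 1, 0)

Answer: (2, 1, 0)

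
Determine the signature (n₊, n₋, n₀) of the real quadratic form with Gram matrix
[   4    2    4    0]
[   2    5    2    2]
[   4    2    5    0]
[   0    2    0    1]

Answer: (3, 0, 1)

Derivation:
step 0: pivot 4 → sign +
step 1: pivot 4 → sign +
step 2: pivot 1 → sign +
step 3: row/col 3 already zero → sign 0
signature = (3, 0, 1)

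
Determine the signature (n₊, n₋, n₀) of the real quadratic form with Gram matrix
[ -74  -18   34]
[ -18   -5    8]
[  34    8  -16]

step 0: pivot -74 → sign −
step 1: pivot -23/37 → sign −
step 2: pivot -6/23 → sign −
signature = (0, 3, 0)

Answer: (0, 3, 0)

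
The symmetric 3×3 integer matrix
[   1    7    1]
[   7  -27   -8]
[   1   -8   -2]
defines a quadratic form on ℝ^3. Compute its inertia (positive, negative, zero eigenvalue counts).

Answer: (1, 2, 0)

Derivation:
step 0: pivot 1 → sign +
step 1: pivot -76 → sign −
step 2: pivot -3/76 → sign −
signature = (1, 2, 0)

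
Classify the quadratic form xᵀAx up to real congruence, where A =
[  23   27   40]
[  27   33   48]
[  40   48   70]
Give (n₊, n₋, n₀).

step 0: pivot 23 → sign +
step 1: pivot 30/23 → sign +
step 2: pivot -2/5 → sign −
signature = (2, 1, 0)

Answer: (2, 1, 0)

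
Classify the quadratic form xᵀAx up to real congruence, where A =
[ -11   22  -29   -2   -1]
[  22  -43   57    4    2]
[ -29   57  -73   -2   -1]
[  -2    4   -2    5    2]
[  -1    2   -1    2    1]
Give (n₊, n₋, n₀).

step 0: pivot -11 → sign −
step 1: pivot 1 → sign +
step 2: pivot 27/11 → sign +
step 3: pivot 1 → sign +
step 4: row/col 4 already zero → sign 0
signature = (3, 1, 1)

Answer: (3, 1, 1)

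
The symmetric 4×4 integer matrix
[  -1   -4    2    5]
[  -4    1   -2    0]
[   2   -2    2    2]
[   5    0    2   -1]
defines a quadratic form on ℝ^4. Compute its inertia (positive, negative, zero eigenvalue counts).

step 0: pivot -1 → sign −
step 1: pivot 17 → sign +
step 2: pivot 2/17 → sign +
step 3: row/col 3 already zero → sign 0
signature = (2, 1, 1)

Answer: (2, 1, 1)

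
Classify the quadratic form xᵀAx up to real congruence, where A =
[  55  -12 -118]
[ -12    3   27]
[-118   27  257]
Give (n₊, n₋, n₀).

Answer: (2, 1, 0)

Derivation:
step 0: pivot 55 → sign +
step 1: pivot 21/55 → sign +
step 2: pivot -2/7 → sign −
signature = (2, 1, 0)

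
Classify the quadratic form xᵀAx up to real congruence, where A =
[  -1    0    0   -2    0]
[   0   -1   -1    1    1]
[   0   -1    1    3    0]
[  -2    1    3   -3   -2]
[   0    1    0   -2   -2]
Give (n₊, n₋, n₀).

Answer: (1, 3, 1)

Derivation:
step 0: pivot -1 → sign −
step 1: pivot -1 → sign −
step 2: pivot 2 → sign +
step 3: pivot -3/2 → sign −
step 4: row/col 4 already zero → sign 0
signature = (1, 3, 1)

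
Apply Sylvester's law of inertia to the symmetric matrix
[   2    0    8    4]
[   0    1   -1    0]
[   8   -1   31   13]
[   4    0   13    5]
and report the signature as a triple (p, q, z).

Answer: (3, 1, 0)

Derivation:
step 0: pivot 2 → sign +
step 1: pivot 1 → sign +
step 2: pivot -2 → sign −
step 3: pivot 3/2 → sign +
signature = (3, 1, 0)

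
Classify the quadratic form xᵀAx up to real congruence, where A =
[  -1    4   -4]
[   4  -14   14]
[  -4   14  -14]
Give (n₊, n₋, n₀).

step 0: pivot -1 → sign −
step 1: pivot 2 → sign +
step 2: row/col 2 already zero → sign 0
signature = (1, 1, 1)

Answer: (1, 1, 1)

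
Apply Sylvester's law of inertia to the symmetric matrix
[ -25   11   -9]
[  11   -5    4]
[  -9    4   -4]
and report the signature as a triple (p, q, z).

Answer: (0, 3, 0)

Derivation:
step 0: pivot -25 → sign −
step 1: pivot -4/25 → sign −
step 2: pivot -3/4 → sign −
signature = (0, 3, 0)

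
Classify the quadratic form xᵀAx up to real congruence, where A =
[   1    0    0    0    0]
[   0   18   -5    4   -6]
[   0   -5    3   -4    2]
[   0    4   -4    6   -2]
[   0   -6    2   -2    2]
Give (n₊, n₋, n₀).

Answer: (3, 1, 1)

Derivation:
step 0: pivot 1 → sign +
step 1: pivot 18 → sign +
step 2: pivot 29/18 → sign +
step 3: pivot -2/29 → sign −
step 4: row/col 4 already zero → sign 0
signature = (3, 1, 1)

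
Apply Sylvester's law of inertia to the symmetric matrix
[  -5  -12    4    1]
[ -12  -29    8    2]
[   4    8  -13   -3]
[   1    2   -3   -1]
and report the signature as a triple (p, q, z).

Answer: (1, 3, 0)

Derivation:
step 0: pivot -5 → sign −
step 1: pivot -1/5 → sign −
step 2: pivot 3 → sign +
step 3: pivot -1/3 → sign −
signature = (1, 3, 0)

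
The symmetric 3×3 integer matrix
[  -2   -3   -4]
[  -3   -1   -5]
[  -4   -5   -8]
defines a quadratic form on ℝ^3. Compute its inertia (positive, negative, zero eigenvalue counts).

step 0: pivot -2 → sign −
step 1: pivot 7/2 → sign +
step 2: pivot -2/7 → sign −
signature = (1, 2, 0)

Answer: (1, 2, 0)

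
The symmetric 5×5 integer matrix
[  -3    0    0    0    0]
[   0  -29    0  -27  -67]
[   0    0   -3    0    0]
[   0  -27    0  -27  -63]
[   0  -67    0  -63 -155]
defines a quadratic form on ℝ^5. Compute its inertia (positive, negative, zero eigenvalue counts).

step 0: pivot -3 → sign −
step 1: pivot -29 → sign −
step 2: pivot -3 → sign −
step 3: pivot -54/29 → sign −
step 4: row/col 4 already zero → sign 0
signature = (0, 4, 1)

Answer: (0, 4, 1)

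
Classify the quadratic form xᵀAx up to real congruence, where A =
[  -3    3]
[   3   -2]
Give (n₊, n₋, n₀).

Answer: (1, 1, 0)

Derivation:
step 0: pivot -3 → sign −
step 1: pivot 1 → sign +
signature = (1, 1, 0)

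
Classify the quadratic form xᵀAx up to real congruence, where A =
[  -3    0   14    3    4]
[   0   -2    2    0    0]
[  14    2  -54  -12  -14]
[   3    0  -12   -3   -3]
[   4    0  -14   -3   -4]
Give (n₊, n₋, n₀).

Answer: (1, 3, 1)

Derivation:
step 0: pivot -3 → sign −
step 1: pivot -2 → sign −
step 2: pivot 40/3 → sign +
step 3: pivot -3/10 → sign −
step 4: row/col 4 already zero → sign 0
signature = (1, 3, 1)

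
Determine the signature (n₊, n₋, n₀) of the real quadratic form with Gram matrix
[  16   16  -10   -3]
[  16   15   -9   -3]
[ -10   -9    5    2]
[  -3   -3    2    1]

Answer: (2, 2, 0)

Derivation:
step 0: pivot 16 → sign +
step 1: pivot -1 → sign −
step 2: pivot -1/4 → sign −
step 3: pivot 1/2 → sign +
signature = (2, 2, 0)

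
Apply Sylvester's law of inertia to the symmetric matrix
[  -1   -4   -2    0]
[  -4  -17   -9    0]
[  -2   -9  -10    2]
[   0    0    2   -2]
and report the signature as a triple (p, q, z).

Answer: (0, 4, 0)

Derivation:
step 0: pivot -1 → sign −
step 1: pivot -1 → sign −
step 2: pivot -5 → sign −
step 3: pivot -6/5 → sign −
signature = (0, 4, 0)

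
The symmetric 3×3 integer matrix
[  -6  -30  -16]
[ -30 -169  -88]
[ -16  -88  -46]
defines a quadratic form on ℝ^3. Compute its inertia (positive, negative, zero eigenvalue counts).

step 0: pivot -6 → sign −
step 1: pivot -19 → sign −
step 2: pivot 2/57 → sign +
signature = (1, 2, 0)

Answer: (1, 2, 0)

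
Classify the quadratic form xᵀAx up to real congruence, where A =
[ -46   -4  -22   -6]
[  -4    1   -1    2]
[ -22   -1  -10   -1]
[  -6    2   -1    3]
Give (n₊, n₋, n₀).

Answer: (1, 3, 0)

Derivation:
step 0: pivot -46 → sign −
step 1: pivot 31/23 → sign +
step 2: pivot -3/31 → sign −
step 3: pivot -2/3 → sign −
signature = (1, 3, 0)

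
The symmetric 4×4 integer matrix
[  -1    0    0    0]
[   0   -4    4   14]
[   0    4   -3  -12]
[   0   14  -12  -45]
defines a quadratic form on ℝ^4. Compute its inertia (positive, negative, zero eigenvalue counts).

step 0: pivot -1 → sign −
step 1: pivot -4 → sign −
step 2: pivot 1 → sign +
step 3: row/col 3 already zero → sign 0
signature = (1, 2, 1)

Answer: (1, 2, 1)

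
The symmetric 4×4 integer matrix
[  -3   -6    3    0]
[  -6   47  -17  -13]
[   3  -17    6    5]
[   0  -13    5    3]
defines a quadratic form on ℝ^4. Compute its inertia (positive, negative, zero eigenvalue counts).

Answer: (2, 1, 1)

Derivation:
step 0: pivot -3 → sign −
step 1: pivot 59 → sign +
step 2: pivot 2/59 → sign +
step 3: row/col 3 already zero → sign 0
signature = (2, 1, 1)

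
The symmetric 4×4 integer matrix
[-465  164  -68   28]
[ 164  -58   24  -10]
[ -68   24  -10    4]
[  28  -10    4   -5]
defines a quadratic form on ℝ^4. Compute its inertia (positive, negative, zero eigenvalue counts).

step 0: pivot -465 → sign −
step 1: pivot -74/465 → sign −
step 2: pivot -2/37 → sign −
step 3: pivot -3 → sign −
signature = (0, 4, 0)

Answer: (0, 4, 0)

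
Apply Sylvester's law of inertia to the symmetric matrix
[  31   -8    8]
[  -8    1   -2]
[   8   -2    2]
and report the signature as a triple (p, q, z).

step 0: pivot 31 → sign +
step 1: pivot -33/31 → sign −
step 2: pivot -2/33 → sign −
signature = (1, 2, 0)

Answer: (1, 2, 0)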